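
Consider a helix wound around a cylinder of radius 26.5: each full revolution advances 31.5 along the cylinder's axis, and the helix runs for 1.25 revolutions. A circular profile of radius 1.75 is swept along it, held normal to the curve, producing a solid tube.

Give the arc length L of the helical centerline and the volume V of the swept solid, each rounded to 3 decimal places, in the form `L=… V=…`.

2πR = 2π·26.5 = 166.504411
per-turn = √(166.504411² + 31.5²) = √(27723.7188 + 992.25) = √28715.9688 = 169.457867
L = 1.25 × 169.457867 = 211.822334
V = π·1.75² × L = 9.621128 × 211.822334 = 2037.969683

L=211.822 V=2037.970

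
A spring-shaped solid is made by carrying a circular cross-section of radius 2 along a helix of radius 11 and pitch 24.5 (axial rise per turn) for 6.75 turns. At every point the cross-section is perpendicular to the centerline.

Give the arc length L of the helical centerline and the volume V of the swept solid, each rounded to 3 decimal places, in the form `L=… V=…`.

2πR = 2π·11 = 69.115038
per-turn = √(69.115038² + 24.5²) = √(4776.8885 + 600.25) = √5377.1385 = 73.328975
L = 6.75 × 73.328975 = 494.970579
V = π·2² × L = 12.566371 × 494.970579 = 6219.983741

L=494.971 V=6219.984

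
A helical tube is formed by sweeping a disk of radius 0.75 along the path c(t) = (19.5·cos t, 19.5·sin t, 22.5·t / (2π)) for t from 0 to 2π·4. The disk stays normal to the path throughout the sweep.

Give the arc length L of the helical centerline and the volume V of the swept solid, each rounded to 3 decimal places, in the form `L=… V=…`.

L=498.284 V=880.540

2πR = 2π·19.5 = 122.522113
per-turn = √(122.522113² + 22.5²) = √(15011.6683 + 506.25) = √15517.9183 = 124.570937
L = 4 × 124.570937 = 498.283747
V = π·0.75² × L = 1.767146 × 498.283747 = 880.540065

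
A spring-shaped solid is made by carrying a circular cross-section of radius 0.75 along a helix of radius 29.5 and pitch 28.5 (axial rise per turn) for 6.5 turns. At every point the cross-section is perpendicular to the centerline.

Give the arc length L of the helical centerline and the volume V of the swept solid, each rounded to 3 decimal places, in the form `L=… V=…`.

L=1218.960 V=2154.079

2πR = 2π·29.5 = 185.353967
per-turn = √(185.353967² + 28.5²) = √(34356.0929 + 812.25) = √35168.3429 = 187.532245
L = 6.5 × 187.532245 = 1218.959593
V = π·0.75² × L = 1.767146 × 1218.959593 = 2154.079407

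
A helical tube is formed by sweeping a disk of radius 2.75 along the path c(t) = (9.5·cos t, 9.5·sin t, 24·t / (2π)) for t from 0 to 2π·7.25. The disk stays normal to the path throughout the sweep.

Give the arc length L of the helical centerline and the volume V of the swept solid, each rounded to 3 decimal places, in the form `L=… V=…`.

L=466.425 V=11081.465

2πR = 2π·9.5 = 59.690260
per-turn = √(59.690260² + 24²) = √(3562.9272 + 576) = √4138.9272 = 64.334495
L = 7.25 × 64.334495 = 466.425085
V = π·2.75² × L = 23.758294 × 466.425085 = 11081.464516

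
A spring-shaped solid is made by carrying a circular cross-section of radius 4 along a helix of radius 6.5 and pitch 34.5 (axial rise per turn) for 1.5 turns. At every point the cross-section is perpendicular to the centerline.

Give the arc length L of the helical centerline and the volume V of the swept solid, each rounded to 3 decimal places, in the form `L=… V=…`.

L=80.193 V=4030.959

2πR = 2π·6.5 = 40.840704
per-turn = √(40.840704² + 34.5²) = √(1667.9631 + 1190.25) = √2858.2131 = 53.462259
L = 1.5 × 53.462259 = 80.193389
V = π·4² × L = 50.265482 × 80.193389 = 4030.959367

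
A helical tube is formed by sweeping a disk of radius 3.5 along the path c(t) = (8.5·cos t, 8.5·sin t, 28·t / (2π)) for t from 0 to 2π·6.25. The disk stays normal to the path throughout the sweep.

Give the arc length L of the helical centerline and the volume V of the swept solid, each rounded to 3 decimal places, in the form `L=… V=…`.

2πR = 2π·8.5 = 53.407075
per-turn = √(53.407075² + 28²) = √(2852.3157 + 784) = √3636.3157 = 60.301871
L = 6.25 × 60.301871 = 376.886695
V = π·3.5² × L = 38.484510 × 376.886695 = 14504.299788

L=376.887 V=14504.300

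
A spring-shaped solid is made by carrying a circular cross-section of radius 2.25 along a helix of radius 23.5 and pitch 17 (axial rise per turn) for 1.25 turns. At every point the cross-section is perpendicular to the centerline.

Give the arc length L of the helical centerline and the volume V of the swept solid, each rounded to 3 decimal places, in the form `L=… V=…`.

L=185.788 V=2954.828

2πR = 2π·23.5 = 147.654855
per-turn = √(147.654855² + 17²) = √(21801.9561 + 289) = √22090.9561 = 148.630267
L = 1.25 × 148.630267 = 185.787833
V = π·2.25² × L = 15.904313 × 185.787833 = 2954.827814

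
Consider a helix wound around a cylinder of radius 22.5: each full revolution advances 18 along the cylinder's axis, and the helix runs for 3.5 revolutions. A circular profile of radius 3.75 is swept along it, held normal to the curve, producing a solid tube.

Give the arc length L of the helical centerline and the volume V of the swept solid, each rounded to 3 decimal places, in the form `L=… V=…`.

2πR = 2π·22.5 = 141.371669
per-turn = √(141.371669² + 18²) = √(19985.9489 + 324) = √20309.9489 = 142.512978
L = 3.5 × 142.512978 = 498.795423
V = π·3.75² × L = 44.178647 × 498.795423 = 22036.106771

L=498.795 V=22036.107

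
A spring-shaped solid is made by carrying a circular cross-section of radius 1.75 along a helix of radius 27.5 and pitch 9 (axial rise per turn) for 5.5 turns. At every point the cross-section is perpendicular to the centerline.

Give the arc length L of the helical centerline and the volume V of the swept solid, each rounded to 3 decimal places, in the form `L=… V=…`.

L=951.620 V=9155.658

2πR = 2π·27.5 = 172.787596
per-turn = √(172.787596² + 9²) = √(29855.5533 + 81) = √29936.5533 = 173.021829
L = 5.5 × 173.021829 = 951.620060
V = π·1.75² × L = 9.621128 × 951.620060 = 9155.657926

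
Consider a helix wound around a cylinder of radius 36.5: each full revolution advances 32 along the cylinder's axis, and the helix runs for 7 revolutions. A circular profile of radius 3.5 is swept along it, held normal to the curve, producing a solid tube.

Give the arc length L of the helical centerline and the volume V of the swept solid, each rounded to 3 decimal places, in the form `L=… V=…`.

L=1620.906 V=62379.782

2πR = 2π·36.5 = 229.336264
per-turn = √(229.336264² + 32²) = √(52595.1219 + 1024) = √53619.1219 = 231.558031
L = 7 × 231.558031 = 1620.906219
V = π·3.5² × L = 38.484510 × 1620.906219 = 62379.781605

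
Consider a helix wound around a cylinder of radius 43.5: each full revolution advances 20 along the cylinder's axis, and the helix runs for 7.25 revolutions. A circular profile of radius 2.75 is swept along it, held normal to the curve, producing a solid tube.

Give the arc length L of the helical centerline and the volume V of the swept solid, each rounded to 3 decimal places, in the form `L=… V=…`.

2πR = 2π·43.5 = 273.318561
per-turn = √(273.318561² + 20²) = √(74703.0357 + 400) = √75103.0357 = 274.049331
L = 7.25 × 274.049331 = 1986.857648
V = π·2.75² × L = 23.758294 × 1986.857648 = 47204.349024

L=1986.858 V=47204.349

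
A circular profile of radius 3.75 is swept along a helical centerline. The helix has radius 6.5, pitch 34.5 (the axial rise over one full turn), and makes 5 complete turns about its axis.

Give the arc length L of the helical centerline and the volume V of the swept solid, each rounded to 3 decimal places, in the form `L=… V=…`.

2πR = 2π·6.5 = 40.840704
per-turn = √(40.840704² + 34.5²) = √(1667.9631 + 1190.25) = √2858.2131 = 53.462259
L = 5 × 53.462259 = 267.311295
V = π·3.75² × L = 44.178647 × 267.311295 = 11809.451272

L=267.311 V=11809.451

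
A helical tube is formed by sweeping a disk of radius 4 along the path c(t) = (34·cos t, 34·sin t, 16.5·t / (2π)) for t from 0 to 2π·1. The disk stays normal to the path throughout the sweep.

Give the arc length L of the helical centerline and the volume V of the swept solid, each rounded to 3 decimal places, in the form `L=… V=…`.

2πR = 2π·34 = 213.628300
per-turn = √(213.628300² + 16.5²) = √(45637.0508 + 272.25) = √45909.3008 = 214.264558
L = 1 × 214.264558 = 214.264558
V = π·4² × L = 50.265482 × 214.264558 = 10770.111374

L=214.265 V=10770.111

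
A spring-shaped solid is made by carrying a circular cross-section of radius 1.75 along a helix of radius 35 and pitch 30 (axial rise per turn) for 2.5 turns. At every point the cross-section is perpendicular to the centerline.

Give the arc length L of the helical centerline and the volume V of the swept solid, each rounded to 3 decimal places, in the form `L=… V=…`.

L=554.871 V=5338.483

2πR = 2π·35 = 219.911486
per-turn = √(219.911486² + 30²) = √(48361.0616 + 900) = √49261.0616 = 221.948331
L = 2.5 × 221.948331 = 554.870827
V = π·1.75² × L = 9.621128 × 554.870827 = 5338.482975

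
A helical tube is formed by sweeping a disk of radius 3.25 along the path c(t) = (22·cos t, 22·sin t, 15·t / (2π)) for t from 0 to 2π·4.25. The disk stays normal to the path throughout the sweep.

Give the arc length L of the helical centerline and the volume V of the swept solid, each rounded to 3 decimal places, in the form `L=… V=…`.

2πR = 2π·22 = 138.230077
per-turn = √(138.230077² + 15²) = √(19107.5541 + 225) = √19332.5541 = 139.041555
L = 4.25 × 139.041555 = 590.926610
V = π·3.25² × L = 33.183072 × 590.926610 = 19608.760496

L=590.927 V=19608.760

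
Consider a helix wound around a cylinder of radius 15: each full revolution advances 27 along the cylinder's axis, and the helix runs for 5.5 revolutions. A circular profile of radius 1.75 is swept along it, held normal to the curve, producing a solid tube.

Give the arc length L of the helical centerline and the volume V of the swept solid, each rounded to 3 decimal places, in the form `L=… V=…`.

2πR = 2π·15 = 94.247780
per-turn = √(94.247780² + 27²) = √(8882.6440 + 729) = √9611.6440 = 98.038992
L = 5.5 × 98.038992 = 539.214456
V = π·1.75² × L = 9.621128 × 539.214456 = 5187.851034

L=539.214 V=5187.851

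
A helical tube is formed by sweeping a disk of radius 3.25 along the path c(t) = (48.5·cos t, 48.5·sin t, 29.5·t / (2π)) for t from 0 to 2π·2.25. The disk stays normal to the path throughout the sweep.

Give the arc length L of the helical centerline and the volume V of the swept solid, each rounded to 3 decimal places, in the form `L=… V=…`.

L=688.858 V=22858.420

2πR = 2π·48.5 = 304.734487
per-turn = √(304.734487² + 29.5²) = √(92863.1078 + 870.25) = √93733.3578 = 306.159040
L = 2.25 × 306.159040 = 688.857840
V = π·3.25² × L = 33.183072 × 688.857840 = 22858.419585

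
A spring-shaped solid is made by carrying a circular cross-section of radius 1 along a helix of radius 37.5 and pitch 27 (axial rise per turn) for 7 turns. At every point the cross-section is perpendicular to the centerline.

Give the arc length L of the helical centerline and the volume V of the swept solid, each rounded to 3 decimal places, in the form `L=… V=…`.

2πR = 2π·37.5 = 235.619449
per-turn = √(235.619449² + 27²) = √(55516.5248 + 729) = √56245.5248 = 237.161390
L = 7 × 237.161390 = 1660.129728
V = π·1² × L = 3.141593 × 1660.129728 = 5215.451357

L=1660.130 V=5215.451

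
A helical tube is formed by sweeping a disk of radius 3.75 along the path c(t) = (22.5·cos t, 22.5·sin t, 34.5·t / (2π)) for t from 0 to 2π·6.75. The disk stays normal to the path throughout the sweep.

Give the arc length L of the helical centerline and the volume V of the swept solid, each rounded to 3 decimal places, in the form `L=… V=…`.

2πR = 2π·22.5 = 141.371669
per-turn = √(141.371669² + 34.5²) = √(19985.9489 + 1190.25) = √21176.1989 = 145.520442
L = 6.75 × 145.520442 = 982.262981
V = π·3.75² × L = 44.178647 × 982.262981 = 43395.049175

L=982.263 V=43395.049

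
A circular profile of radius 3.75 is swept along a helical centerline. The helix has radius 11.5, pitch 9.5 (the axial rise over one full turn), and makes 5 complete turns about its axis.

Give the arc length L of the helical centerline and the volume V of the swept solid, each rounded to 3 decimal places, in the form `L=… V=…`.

L=364.392 V=16098.360

2πR = 2π·11.5 = 72.256631
per-turn = √(72.256631² + 9.5²) = √(5221.0207 + 90.25) = √5311.2707 = 72.878465
L = 5 × 72.878465 = 364.392327
V = π·3.75² × L = 44.178647 × 364.392327 = 16098.359885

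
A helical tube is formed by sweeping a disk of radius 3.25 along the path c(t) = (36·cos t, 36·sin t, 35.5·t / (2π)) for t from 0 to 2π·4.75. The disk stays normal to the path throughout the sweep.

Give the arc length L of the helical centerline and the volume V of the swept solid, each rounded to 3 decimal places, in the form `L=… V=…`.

2πR = 2π·36 = 226.194671
per-turn = √(226.194671² + 35.5²) = √(51164.0292 + 1260.25) = √52424.2792 = 228.963489
L = 4.75 × 228.963489 = 1087.576572
V = π·3.25² × L = 33.183072 × 1087.576572 = 36089.132130

L=1087.577 V=36089.132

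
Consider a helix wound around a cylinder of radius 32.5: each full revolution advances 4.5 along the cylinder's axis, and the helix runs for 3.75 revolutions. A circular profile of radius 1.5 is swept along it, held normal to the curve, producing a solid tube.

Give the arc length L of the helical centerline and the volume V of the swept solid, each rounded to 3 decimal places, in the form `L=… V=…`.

2πR = 2π·32.5 = 204.203522
per-turn = √(204.203522² + 4.5²) = √(41699.0786 + 20.25) = √41719.3286 = 204.253099
L = 3.75 × 204.253099 = 765.949123
V = π·1.5² × L = 7.068583 × 765.949123 = 5414.175307

L=765.949 V=5414.175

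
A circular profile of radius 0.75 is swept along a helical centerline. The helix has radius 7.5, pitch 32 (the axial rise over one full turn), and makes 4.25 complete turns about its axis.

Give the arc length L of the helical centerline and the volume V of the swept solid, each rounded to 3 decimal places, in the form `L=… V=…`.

L=242.088 V=427.805

2πR = 2π·7.5 = 47.123890
per-turn = √(47.123890² + 32²) = √(2220.6610 + 1024) = √3244.6610 = 56.961926
L = 4.25 × 56.961926 = 242.088185
V = π·0.75² × L = 1.767146 × 242.088185 = 427.805135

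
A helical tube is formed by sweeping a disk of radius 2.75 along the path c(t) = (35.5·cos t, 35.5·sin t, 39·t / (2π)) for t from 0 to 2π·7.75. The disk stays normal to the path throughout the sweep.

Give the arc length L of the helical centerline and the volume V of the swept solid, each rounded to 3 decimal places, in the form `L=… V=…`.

2πR = 2π·35.5 = 223.053078
per-turn = √(223.053078² + 39²) = √(49752.6758 + 1521) = √51273.6758 = 226.436913
L = 7.75 × 226.436913 = 1754.886079
V = π·2.75² × L = 23.758294 × 1754.886079 = 41693.100189

L=1754.886 V=41693.100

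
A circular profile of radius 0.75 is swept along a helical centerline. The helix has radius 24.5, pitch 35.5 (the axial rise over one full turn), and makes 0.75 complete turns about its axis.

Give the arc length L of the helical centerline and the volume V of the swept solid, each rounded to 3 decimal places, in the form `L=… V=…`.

L=118.484 V=209.378

2πR = 2π·24.5 = 153.938040
per-turn = √(153.938040² + 35.5²) = √(23696.9202 + 1260.25) = √24957.1702 = 157.978385
L = 0.75 × 157.978385 = 118.483789
V = π·0.75² × L = 1.767146 × 118.483789 = 209.378138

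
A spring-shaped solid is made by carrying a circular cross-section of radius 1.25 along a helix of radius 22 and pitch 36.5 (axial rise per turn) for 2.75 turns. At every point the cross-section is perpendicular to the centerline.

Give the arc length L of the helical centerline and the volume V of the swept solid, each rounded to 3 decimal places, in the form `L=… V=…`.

L=393.162 V=1929.927

2πR = 2π·22 = 138.230077
per-turn = √(138.230077² + 36.5²) = √(19107.5541 + 1332.25) = √20439.8041 = 142.967843
L = 2.75 × 142.967843 = 393.161568
V = π·1.25² × L = 4.908739 × 393.161568 = 1929.927335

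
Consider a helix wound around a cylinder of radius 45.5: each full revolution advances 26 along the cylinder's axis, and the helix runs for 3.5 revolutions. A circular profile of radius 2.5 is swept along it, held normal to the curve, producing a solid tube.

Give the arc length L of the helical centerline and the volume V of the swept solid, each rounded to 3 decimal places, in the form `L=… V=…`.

L=1004.727 V=19727.764

2πR = 2π·45.5 = 285.884931
per-turn = √(285.884931² + 26²) = √(81730.1940 + 676) = √82406.1940 = 287.064791
L = 3.5 × 287.064791 = 1004.726767
V = π·2.5² × L = 19.634954 × 1004.726767 = 19727.763945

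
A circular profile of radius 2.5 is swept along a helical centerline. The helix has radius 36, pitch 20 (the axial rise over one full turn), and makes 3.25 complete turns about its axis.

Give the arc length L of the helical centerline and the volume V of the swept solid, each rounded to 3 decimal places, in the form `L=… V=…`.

L=738.001 V=14490.610

2πR = 2π·36 = 226.194671
per-turn = √(226.194671² + 20²) = √(51164.0292 + 400) = √51564.0292 = 227.077144
L = 3.25 × 227.077144 = 738.000717
V = π·2.5² × L = 19.634954 × 738.000717 = 14490.610197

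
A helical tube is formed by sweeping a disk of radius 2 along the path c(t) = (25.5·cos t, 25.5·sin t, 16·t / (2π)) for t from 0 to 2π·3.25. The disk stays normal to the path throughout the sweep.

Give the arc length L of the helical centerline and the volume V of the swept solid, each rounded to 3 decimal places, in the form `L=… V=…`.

L=523.309 V=6576.094

2πR = 2π·25.5 = 160.221225
per-turn = √(160.221225² + 16²) = √(25670.8410 + 256) = √25926.8410 = 161.018139
L = 3.25 × 161.018139 = 523.308951
V = π·2² × L = 12.566371 × 523.308951 = 6576.094228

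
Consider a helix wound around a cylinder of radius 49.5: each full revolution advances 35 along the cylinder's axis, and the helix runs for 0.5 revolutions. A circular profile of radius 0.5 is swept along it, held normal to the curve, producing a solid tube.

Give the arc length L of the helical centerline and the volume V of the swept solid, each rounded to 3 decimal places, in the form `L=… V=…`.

L=156.490 V=122.907

2πR = 2π·49.5 = 311.017673
per-turn = √(311.017673² + 35²) = √(96731.9927 + 1225) = √97956.9927 = 312.980818
L = 0.5 × 312.980818 = 156.490409
V = π·0.5² × L = 0.785398 × 156.490409 = 122.907280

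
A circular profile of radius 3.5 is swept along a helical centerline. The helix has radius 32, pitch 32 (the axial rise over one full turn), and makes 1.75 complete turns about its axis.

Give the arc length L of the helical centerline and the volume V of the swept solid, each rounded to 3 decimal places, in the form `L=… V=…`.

L=356.287 V=13711.525

2πR = 2π·32 = 201.061930
per-turn = √(201.061930² + 32²) = √(40425.8996 + 1024) = √41449.8996 = 203.592484
L = 1.75 × 203.592484 = 356.286847
V = π·3.5² × L = 38.484510 × 356.286847 = 13711.524743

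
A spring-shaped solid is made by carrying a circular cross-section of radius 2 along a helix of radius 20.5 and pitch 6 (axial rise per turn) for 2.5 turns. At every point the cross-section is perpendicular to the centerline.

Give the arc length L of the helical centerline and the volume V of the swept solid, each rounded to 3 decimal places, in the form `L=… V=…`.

L=322.362 V=4050.926

2πR = 2π·20.5 = 128.805299
per-turn = √(128.805299² + 6²) = √(16590.8050 + 36) = √16626.8050 = 128.944969
L = 2.5 × 128.944969 = 322.362422
V = π·2² × L = 12.566371 × 322.362422 = 4050.925669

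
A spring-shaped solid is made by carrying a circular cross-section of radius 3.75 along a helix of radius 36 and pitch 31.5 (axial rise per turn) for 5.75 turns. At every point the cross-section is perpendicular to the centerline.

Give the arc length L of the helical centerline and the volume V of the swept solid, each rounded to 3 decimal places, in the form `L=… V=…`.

2πR = 2π·36 = 226.194671
per-turn = √(226.194671² + 31.5²) = √(51164.0292 + 992.25) = √52156.2792 = 228.377493
L = 5.75 × 228.377493 = 1313.170584
V = π·3.75² × L = 44.178647 × 1313.170584 = 58014.099257

L=1313.171 V=58014.099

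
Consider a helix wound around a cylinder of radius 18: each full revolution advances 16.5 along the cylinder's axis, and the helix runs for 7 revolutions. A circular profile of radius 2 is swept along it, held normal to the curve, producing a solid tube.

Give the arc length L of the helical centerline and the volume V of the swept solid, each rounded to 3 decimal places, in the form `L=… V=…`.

L=800.062 V=10053.879

2πR = 2π·18 = 113.097336
per-turn = √(113.097336² + 16.5²) = √(12791.0073 + 272.25) = √13063.2573 = 114.294608
L = 7 × 114.294608 = 800.062253
V = π·2² × L = 12.566371 × 800.062253 = 10053.878780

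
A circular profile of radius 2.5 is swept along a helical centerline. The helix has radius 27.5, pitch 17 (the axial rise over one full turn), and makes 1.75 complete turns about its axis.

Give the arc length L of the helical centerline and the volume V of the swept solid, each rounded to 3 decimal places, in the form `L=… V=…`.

2πR = 2π·27.5 = 172.787596
per-turn = √(172.787596² + 17²) = √(29855.5533 + 289) = √30144.5533 = 173.621869
L = 1.75 × 173.621869 = 303.838270
V = π·2.5² × L = 19.634954 × 303.838270 = 5965.850487

L=303.838 V=5965.850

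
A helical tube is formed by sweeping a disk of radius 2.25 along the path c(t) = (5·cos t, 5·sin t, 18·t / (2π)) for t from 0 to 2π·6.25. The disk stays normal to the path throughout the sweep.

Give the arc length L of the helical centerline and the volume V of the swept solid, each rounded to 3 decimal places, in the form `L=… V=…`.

L=226.295 V=3599.065

2πR = 2π·5 = 31.415927
per-turn = √(31.415927² + 18²) = √(986.9604 + 324) = √1310.9604 = 36.207188
L = 6.25 × 36.207188 = 226.294923
V = π·2.25² × L = 15.904313 × 226.294923 = 3599.065243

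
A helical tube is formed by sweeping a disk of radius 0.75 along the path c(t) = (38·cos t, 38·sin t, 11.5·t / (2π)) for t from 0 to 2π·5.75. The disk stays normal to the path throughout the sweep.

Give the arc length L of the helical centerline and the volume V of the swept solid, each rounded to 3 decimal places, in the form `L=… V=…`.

2πR = 2π·38 = 238.761042
per-turn = √(238.761042² + 11.5²) = √(57006.8350 + 132.25) = √57139.0850 = 239.037832
L = 5.75 × 239.037832 = 1374.467533
V = π·0.75² × L = 1.767146 × 1374.467533 = 2428.884621

L=1374.468 V=2428.885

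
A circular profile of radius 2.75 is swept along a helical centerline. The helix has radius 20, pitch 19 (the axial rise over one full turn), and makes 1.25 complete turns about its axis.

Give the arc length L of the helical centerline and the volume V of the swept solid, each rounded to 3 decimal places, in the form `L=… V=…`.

2πR = 2π·20 = 125.663706
per-turn = √(125.663706² + 19²) = √(15791.3670 + 361) = √16152.3670 = 127.091963
L = 1.25 × 127.091963 = 158.864954
V = π·2.75² × L = 23.758294 × 158.864954 = 3774.360346

L=158.865 V=3774.360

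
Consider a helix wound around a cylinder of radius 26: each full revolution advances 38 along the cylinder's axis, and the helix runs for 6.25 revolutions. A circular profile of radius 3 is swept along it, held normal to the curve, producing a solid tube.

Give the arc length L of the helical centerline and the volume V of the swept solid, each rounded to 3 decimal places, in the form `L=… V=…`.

2πR = 2π·26 = 163.362818
per-turn = √(163.362818² + 38²) = √(26687.4103 + 1444) = √28131.4103 = 167.724209
L = 6.25 × 167.724209 = 1048.276307
V = π·3² × L = 28.274334 × 1048.276307 = 29639.314292

L=1048.276 V=29639.314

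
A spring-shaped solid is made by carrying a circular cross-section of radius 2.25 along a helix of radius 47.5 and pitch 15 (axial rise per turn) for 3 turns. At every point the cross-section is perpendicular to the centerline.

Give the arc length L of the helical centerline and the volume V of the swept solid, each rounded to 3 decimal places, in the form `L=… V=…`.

2πR = 2π·47.5 = 298.451302
per-turn = √(298.451302² + 15²) = √(89073.1797 + 225) = √89298.1797 = 298.828010
L = 3 × 298.828010 = 896.484031
V = π·2.25² × L = 15.904313 × 896.484031 = 14257.962454

L=896.484 V=14257.962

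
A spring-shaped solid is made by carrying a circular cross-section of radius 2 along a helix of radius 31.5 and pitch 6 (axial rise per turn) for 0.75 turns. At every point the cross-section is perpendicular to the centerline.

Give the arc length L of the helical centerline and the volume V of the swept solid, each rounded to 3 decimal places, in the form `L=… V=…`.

2πR = 2π·31.5 = 197.920337
per-turn = √(197.920337² + 6²) = √(39172.4599 + 36) = √39208.4599 = 198.011262
L = 0.75 × 198.011262 = 148.508446
V = π·2² × L = 12.566371 × 148.508446 = 1866.212178

L=148.508 V=1866.212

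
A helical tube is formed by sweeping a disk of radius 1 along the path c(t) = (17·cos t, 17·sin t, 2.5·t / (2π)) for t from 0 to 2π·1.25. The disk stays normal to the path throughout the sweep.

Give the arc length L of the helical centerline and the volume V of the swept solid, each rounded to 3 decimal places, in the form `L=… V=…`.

L=133.554 V=419.573

2πR = 2π·17 = 106.814150
per-turn = √(106.814150² + 2.5²) = √(11409.2627 + 6.25) = √11415.5127 = 106.843403
L = 1.25 × 106.843403 = 133.554253
V = π·1² × L = 3.141593 × 133.554253 = 419.573061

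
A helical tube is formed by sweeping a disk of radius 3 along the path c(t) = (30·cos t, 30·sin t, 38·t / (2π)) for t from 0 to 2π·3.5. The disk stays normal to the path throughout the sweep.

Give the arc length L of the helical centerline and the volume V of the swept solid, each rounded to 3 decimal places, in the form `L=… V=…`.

L=673.007 V=19028.827

2πR = 2π·30 = 188.495559
per-turn = √(188.495559² + 38²) = √(35530.5758 + 1444) = √36974.5758 = 192.287742
L = 3.5 × 192.287742 = 673.007098
V = π·3² × L = 28.274334 × 673.007098 = 19028.827397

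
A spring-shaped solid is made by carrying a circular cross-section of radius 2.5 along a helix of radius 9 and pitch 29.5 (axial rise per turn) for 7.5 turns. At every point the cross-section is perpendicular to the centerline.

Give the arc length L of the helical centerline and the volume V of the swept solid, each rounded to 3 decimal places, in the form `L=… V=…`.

L=478.357 V=9392.511

2πR = 2π·9 = 56.548668
per-turn = √(56.548668² + 29.5²) = √(3197.7518 + 870.25) = √4068.0018 = 63.780889
L = 7.5 × 63.780889 = 478.356669
V = π·2.5² × L = 19.634954 × 478.356669 = 9392.511231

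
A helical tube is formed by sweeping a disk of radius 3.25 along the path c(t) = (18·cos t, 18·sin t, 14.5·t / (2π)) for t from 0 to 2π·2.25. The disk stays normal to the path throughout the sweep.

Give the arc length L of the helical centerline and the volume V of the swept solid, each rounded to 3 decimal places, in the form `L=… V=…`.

2πR = 2π·18 = 113.097336
per-turn = √(113.097336² + 14.5²) = √(12791.0073 + 210.25) = √13001.2573 = 114.023056
L = 2.25 × 114.023056 = 256.551876
V = π·3.25² × L = 33.183072 × 256.551876 = 8513.179478

L=256.552 V=8513.179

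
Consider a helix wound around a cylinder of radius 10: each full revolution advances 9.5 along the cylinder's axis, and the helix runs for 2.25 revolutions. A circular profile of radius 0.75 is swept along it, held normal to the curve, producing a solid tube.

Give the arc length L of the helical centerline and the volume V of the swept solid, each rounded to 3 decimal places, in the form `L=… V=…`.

2πR = 2π·10 = 62.831853
per-turn = √(62.831853² + 9.5²) = √(3947.8418 + 90.25) = √4038.0918 = 63.545981
L = 2.25 × 63.545981 = 142.978458
V = π·0.75² × L = 1.767146 × 142.978458 = 252.663792

L=142.978 V=252.664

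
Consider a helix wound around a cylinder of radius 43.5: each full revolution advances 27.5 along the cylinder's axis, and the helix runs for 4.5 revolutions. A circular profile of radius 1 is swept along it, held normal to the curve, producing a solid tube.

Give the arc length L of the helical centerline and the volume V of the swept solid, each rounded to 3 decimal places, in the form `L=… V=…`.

L=1236.143 V=3883.459

2πR = 2π·43.5 = 273.318561
per-turn = √(273.318561² + 27.5²) = √(74703.0357 + 756.25) = √75459.2857 = 274.698536
L = 4.5 × 274.698536 = 1236.143412
V = π·1² × L = 3.141593 × 1236.143412 = 3883.459063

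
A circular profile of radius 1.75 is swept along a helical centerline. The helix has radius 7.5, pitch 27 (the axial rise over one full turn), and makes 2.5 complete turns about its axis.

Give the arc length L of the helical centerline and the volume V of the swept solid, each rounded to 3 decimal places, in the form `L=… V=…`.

L=135.777 V=1306.327

2πR = 2π·7.5 = 47.123890
per-turn = √(47.123890² + 27²) = √(2220.6610 + 729) = √2949.6610 = 54.310782
L = 2.5 × 54.310782 = 135.776954
V = π·1.75² × L = 9.621128 × 135.776954 = 1306.327384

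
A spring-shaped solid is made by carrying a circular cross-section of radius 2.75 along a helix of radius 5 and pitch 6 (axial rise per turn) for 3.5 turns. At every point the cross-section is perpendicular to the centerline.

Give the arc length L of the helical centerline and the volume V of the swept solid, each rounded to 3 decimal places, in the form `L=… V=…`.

2πR = 2π·5 = 31.415927
per-turn = √(31.415927² + 6²) = √(986.9604 + 36) = √1022.9604 = 31.983753
L = 3.5 × 31.983753 = 111.943135
V = π·2.75² × L = 23.758294 × 111.943135 = 2659.577953

L=111.943 V=2659.578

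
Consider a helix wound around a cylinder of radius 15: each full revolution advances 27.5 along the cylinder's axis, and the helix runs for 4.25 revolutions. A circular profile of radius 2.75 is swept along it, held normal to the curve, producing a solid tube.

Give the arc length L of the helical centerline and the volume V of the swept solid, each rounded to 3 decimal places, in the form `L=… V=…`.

2πR = 2π·15 = 94.247780
per-turn = √(94.247780² + 27.5²) = √(8882.6440 + 756.25) = √9638.8940 = 98.177869
L = 4.25 × 98.177869 = 417.255943
V = π·2.75² × L = 23.758294 × 417.255943 = 9913.289558

L=417.256 V=9913.290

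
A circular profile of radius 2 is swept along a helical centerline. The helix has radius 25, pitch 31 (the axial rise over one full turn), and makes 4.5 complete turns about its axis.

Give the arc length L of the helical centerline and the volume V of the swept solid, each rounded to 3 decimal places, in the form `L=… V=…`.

L=720.492 V=9053.972

2πR = 2π·25 = 157.079633
per-turn = √(157.079633² + 31²) = √(24674.0110 + 961) = √25635.0110 = 160.109372
L = 4.5 × 160.109372 = 720.492174
V = π·2² × L = 12.566371 × 720.492174 = 9053.971683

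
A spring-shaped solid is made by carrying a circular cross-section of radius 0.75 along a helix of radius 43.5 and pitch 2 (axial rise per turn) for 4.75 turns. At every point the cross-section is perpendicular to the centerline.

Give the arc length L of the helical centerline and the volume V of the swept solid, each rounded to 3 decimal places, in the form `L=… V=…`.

2πR = 2π·43.5 = 273.318561
per-turn = √(273.318561² + 2²) = √(74703.0357 + 4) = √74707.0357 = 273.325878
L = 4.75 × 273.325878 = 1298.297922
V = π·0.75² × L = 1.767146 × 1298.297922 = 2294.281807

L=1298.298 V=2294.282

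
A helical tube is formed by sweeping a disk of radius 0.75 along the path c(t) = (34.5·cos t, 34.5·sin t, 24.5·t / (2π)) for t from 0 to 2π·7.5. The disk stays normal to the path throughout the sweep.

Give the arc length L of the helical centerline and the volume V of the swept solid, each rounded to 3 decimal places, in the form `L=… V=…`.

L=1636.125 V=2891.272

2πR = 2π·34.5 = 216.769893
per-turn = √(216.769893² + 24.5²) = √(46989.1866 + 600.25) = √47589.4366 = 218.150032
L = 7.5 × 218.150032 = 1636.125242
V = π·0.75² × L = 1.767146 × 1636.125242 = 2891.271960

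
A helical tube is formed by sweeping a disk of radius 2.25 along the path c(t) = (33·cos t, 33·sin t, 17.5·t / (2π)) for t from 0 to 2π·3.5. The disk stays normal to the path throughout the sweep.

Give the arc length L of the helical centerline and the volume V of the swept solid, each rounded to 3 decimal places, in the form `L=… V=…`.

L=728.288 V=11582.921

2πR = 2π·33 = 207.345115
per-turn = √(207.345115² + 17.5²) = √(42991.9968 + 306.25) = √43298.2468 = 208.082308
L = 3.5 × 208.082308 = 728.288077
V = π·2.25² × L = 15.904313 × 728.288077 = 11582.921390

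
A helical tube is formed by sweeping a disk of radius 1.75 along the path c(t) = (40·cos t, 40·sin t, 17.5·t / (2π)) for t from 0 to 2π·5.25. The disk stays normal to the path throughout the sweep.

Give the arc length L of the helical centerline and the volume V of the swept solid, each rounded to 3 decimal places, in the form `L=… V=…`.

2πR = 2π·40 = 251.327412
per-turn = √(251.327412² + 17.5²) = √(63165.4682 + 306.25) = √63471.7182 = 251.935941
L = 5.25 × 251.935941 = 1322.663688
V = π·1.75² × L = 9.621128 × 1322.663688 = 12725.515986

L=1322.664 V=12725.516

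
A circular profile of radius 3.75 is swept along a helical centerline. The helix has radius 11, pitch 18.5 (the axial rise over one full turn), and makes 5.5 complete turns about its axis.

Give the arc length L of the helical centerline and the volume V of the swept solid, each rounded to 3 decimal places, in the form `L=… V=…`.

2πR = 2π·11 = 69.115038
per-turn = √(69.115038² + 18.5²) = √(4776.8885 + 342.25) = √5119.1385 = 71.548155
L = 5.5 × 71.548155 = 393.514854
V = π·3.75² × L = 44.178647 × 393.514854 = 17384.953715

L=393.515 V=17384.954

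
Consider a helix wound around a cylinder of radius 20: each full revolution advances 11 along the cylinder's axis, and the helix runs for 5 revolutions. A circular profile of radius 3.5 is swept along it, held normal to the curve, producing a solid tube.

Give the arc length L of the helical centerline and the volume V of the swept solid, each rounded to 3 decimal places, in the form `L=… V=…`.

L=630.721 V=24272.995

2πR = 2π·20 = 125.663706
per-turn = √(125.663706² + 11²) = √(15791.3670 + 121) = √15912.3670 = 126.144231
L = 5 × 126.144231 = 630.721156
V = π·3.5² × L = 38.484510 × 630.721156 = 24272.994622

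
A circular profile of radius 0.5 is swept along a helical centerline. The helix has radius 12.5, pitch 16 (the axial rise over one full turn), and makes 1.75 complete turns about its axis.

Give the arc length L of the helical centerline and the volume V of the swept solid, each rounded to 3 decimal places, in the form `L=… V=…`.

L=140.268 V=110.166

2πR = 2π·12.5 = 78.539816
per-turn = √(78.539816² + 16²) = √(6168.5028 + 256) = √6424.5028 = 80.152996
L = 1.75 × 80.152996 = 140.267743
V = π·0.5² × L = 0.785398 × 140.267743 = 110.166028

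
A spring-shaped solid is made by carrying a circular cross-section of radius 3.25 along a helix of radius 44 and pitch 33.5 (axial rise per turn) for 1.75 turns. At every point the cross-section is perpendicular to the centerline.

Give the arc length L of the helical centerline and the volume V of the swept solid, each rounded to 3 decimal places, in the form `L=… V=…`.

2πR = 2π·44 = 276.460154
per-turn = √(276.460154² + 33.5²) = √(76430.2165 + 1122.25) = √77552.4665 = 278.482435
L = 1.75 × 278.482435 = 487.344261
V = π·3.25² × L = 33.183072 × 487.344261 = 16171.579894

L=487.344 V=16171.580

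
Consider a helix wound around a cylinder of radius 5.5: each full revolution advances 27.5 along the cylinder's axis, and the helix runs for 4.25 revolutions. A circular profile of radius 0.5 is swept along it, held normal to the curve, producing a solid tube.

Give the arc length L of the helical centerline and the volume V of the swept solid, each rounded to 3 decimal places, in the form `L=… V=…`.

2πR = 2π·5.5 = 34.557519
per-turn = √(34.557519² + 27.5²) = √(1194.2221 + 756.25) = √1950.4721 = 44.164150
L = 4.25 × 44.164150 = 187.697637
V = π·0.5² × L = 0.785398 × 187.697637 = 147.417379

L=187.698 V=147.417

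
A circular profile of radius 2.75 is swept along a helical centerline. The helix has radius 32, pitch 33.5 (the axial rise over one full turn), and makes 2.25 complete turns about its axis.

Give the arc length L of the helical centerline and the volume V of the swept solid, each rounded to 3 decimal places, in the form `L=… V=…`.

2πR = 2π·32 = 201.061930
per-turn = √(201.061930² + 33.5²) = √(40425.8996 + 1122.25) = √41548.1496 = 203.833632
L = 2.25 × 203.833632 = 458.625673
V = π·2.75² × L = 23.758294 × 458.625673 = 10896.163767

L=458.626 V=10896.164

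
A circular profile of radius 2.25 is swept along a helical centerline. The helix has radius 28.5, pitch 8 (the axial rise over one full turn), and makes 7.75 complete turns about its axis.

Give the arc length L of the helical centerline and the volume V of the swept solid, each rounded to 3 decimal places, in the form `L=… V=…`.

L=1389.183 V=22093.998

2πR = 2π·28.5 = 179.070781
per-turn = √(179.070781² + 8²) = √(32066.3447 + 64) = √32130.3447 = 179.249392
L = 7.75 × 179.249392 = 1389.182792
V = π·2.25² × L = 15.904313 × 1389.182792 = 22093.997666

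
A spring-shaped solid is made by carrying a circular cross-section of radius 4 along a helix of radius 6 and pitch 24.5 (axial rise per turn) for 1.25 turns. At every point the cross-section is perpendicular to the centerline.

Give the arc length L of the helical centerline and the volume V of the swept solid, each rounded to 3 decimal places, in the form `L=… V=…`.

L=56.201 V=2824.970

2πR = 2π·6 = 37.699112
per-turn = √(37.699112² + 24.5²) = √(1421.2230 + 600.25) = √2021.4730 = 44.960794
L = 1.25 × 44.960794 = 56.200993
V = π·4² × L = 50.265482 × 56.200993 = 2824.970028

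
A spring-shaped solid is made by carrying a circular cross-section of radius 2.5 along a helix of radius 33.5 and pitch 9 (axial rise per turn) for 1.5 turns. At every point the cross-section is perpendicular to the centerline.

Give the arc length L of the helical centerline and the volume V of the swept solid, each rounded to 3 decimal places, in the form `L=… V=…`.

L=316.019 V=6205.010

2πR = 2π·33.5 = 210.486708
per-turn = √(210.486708² + 9²) = √(44304.6542 + 81) = √44385.6542 = 210.679031
L = 1.5 × 210.679031 = 316.018547
V = π·2.5² × L = 19.634954 × 316.018547 = 6205.009654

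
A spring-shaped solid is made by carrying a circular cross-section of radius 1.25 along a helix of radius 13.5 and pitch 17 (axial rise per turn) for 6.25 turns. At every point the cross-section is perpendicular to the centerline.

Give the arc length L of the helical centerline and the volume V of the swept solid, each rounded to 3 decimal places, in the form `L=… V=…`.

L=540.686 V=2654.087

2πR = 2π·13.5 = 84.823002
per-turn = √(84.823002² + 17²) = √(7194.9416 + 289) = √7483.9416 = 86.509778
L = 6.25 × 86.509778 = 540.686110
V = π·1.25² × L = 4.908739 × 540.686110 = 2654.086734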